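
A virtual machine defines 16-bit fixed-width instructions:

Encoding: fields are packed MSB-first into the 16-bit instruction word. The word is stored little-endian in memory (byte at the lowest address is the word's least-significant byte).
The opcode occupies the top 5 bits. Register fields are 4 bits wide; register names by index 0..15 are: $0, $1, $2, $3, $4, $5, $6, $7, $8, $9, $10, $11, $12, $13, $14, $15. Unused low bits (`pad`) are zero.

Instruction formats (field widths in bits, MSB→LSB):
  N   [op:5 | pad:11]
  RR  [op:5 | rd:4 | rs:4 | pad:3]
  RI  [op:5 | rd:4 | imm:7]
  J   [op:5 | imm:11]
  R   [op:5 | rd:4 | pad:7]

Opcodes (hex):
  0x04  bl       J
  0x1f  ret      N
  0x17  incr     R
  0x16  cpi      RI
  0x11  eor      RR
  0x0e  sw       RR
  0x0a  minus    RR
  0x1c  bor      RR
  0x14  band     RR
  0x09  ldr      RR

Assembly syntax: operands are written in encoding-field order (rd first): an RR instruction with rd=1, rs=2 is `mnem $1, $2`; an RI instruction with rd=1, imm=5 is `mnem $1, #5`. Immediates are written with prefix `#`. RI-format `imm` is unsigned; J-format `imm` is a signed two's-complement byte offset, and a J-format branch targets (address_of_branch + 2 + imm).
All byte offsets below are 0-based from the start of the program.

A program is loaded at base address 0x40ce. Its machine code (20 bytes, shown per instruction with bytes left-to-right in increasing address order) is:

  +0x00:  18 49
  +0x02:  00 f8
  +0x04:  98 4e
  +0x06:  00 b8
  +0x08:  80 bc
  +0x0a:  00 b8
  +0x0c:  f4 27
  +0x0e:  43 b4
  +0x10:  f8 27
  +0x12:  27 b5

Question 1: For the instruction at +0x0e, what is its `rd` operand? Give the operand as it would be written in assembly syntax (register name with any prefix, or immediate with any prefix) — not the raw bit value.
@+0e  little-endian(43 b4) = 0xb443
  op=0xb443>>11=0x16 ⇒ cpi (RI)
  rd: (w>>7)&0xf=0x8 → $8
  imm: (w>>0)&0x7f=0x43 → #67

$8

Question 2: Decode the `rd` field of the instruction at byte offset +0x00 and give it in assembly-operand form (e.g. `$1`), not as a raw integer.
@+00  little-endian(18 49) = 0x4918
  top 5b → 0x9 → ldr [RR]
  [10:7] rd=2 = $2
  [6:3] rs=3 = $3

$2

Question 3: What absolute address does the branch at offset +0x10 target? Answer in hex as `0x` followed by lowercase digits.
0x40d8

@+10  little-endian(f8 27) = 0x27f8
  opcode bits[15:11]=0x4: bl/J
  [10:0] imm=2040 (s11→-8) = #-8
  target = base 0x40ce + off 0x10 + 2 + imm -8 = 0x40d8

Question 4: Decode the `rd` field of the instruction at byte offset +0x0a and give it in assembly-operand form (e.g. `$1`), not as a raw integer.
@+0a  little-endian(00 b8) = 0xb800
  top 5b → 0x17 → incr [R]
  [10:7] rd=0 = $0

$0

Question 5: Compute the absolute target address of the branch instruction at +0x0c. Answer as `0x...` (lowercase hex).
[0c] f4 27 → 0x27f4
  op=0x27f4>>11=0x4 ⇒ bl (J)
  imm@[10:0]=0x7f4 (s11→-12) ⇒ #-12
  target = base 0x40ce + off 0x0c + 2 + imm -12 = 0x40d0

0x40d0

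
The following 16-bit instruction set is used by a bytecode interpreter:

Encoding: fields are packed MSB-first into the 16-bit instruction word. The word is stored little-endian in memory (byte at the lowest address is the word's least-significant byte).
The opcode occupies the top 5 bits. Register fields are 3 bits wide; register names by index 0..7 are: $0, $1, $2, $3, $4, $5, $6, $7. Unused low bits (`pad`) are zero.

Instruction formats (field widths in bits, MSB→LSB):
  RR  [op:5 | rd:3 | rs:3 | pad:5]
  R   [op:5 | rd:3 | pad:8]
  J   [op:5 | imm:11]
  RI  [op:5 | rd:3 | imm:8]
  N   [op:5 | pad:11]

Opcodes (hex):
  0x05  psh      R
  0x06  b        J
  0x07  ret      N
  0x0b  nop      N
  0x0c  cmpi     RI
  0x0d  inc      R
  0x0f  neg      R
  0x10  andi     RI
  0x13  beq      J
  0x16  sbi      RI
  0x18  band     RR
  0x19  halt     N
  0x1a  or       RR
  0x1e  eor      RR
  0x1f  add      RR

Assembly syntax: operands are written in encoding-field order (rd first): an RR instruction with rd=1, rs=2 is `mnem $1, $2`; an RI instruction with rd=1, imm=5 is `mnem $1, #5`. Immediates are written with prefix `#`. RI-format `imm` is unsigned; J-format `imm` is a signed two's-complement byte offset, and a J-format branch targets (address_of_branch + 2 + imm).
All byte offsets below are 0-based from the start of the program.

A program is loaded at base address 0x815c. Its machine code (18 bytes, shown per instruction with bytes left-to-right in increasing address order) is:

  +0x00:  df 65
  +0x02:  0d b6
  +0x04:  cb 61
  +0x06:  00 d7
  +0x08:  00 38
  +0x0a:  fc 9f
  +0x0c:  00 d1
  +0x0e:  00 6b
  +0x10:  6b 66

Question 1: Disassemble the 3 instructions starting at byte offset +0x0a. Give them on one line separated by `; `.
beq #-4; or $1, $0; inc $3

[0a] fc 9f → 0x9ffc
  op=0x9ffc>>11=0x13 ⇒ beq (J)
  imm: (w>>0)&0x7ff=0x7fc (s11→-4) → #-4
[0c] 00 d1 → 0xd100
  op=0xd100>>11=0x1a ⇒ or (RR)
  rd: (w>>8)&0x7=0x1 → $1
  rs: (w>>5)&0x7=0x0 → $0
[0e] 00 6b → 0x6b00
  op=0x6b00>>11=0xd ⇒ inc (R)
  rd: (w>>8)&0x7=0x3 → $3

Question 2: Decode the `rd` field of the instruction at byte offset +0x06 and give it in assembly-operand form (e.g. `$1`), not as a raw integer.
$7

@+06  little-endian(00 d7) = 0xd700
  opcode bits[15:11]=0x1a: or/RR
  rd: (w>>8)&0x7=0x7 → $7
  rs: (w>>5)&0x7=0x0 → $0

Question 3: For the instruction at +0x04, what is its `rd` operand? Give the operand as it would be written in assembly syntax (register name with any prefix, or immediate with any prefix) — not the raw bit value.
$1

off 0x04: read cb 61 as little → 0x61cb
  op=0x61cb>>11=0xc ⇒ cmpi (RI)
  rd: (w>>8)&0x7=0x1 → $1
  imm: (w>>0)&0xff=0xcb → #203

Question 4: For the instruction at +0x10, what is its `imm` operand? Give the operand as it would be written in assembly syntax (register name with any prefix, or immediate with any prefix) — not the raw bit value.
#107

@+10  little-endian(6b 66) = 0x666b
  op=0x666b>>11=0xc ⇒ cmpi (RI)
  rd: (w>>8)&0x7=0x6 → $6
  imm: (w>>0)&0xff=0x6b → #107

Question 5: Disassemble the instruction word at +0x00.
@+00  little-endian(df 65) = 0x65df
  opcode bits[15:11]=0xc: cmpi/RI
  [10:8] rd=5 = $5
  [7:0] imm=223 = #223

cmpi $5, #223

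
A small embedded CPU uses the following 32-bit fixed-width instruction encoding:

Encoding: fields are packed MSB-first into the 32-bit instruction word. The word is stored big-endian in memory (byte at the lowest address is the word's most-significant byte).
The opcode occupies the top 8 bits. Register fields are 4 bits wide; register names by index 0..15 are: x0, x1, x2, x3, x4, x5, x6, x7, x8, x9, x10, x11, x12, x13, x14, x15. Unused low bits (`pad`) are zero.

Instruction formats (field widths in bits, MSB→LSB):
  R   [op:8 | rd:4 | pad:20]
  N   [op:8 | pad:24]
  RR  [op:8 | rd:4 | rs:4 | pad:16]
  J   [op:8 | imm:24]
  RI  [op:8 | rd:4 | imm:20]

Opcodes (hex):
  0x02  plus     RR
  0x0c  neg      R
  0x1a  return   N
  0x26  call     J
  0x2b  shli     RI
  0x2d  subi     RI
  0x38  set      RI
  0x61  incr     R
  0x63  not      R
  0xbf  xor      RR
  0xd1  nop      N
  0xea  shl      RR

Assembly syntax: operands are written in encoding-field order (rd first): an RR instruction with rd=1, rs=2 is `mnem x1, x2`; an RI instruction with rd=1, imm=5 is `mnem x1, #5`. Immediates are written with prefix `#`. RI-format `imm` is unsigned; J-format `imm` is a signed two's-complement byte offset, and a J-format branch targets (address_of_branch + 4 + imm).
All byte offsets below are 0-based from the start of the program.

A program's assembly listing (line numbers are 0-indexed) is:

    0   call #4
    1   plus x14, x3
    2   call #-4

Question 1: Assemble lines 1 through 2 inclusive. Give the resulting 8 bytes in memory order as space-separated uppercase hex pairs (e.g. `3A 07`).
1. plus fields op=0x2:8|rd=14:4|rs=3:4|pad=0:16 → word 02e30000h → 02 e3 00 00
2. call fields op=0x26:8|imm=-4:24 → word 26fffffch → 26 ff ff fc

02 E3 00 00 26 FF FF FC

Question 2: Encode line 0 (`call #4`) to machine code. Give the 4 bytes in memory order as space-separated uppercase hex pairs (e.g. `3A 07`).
26 00 00 04

line 0 (call): pack op=0x26:8|imm=4:24 = 0x26000004; big→ 26 00 00 04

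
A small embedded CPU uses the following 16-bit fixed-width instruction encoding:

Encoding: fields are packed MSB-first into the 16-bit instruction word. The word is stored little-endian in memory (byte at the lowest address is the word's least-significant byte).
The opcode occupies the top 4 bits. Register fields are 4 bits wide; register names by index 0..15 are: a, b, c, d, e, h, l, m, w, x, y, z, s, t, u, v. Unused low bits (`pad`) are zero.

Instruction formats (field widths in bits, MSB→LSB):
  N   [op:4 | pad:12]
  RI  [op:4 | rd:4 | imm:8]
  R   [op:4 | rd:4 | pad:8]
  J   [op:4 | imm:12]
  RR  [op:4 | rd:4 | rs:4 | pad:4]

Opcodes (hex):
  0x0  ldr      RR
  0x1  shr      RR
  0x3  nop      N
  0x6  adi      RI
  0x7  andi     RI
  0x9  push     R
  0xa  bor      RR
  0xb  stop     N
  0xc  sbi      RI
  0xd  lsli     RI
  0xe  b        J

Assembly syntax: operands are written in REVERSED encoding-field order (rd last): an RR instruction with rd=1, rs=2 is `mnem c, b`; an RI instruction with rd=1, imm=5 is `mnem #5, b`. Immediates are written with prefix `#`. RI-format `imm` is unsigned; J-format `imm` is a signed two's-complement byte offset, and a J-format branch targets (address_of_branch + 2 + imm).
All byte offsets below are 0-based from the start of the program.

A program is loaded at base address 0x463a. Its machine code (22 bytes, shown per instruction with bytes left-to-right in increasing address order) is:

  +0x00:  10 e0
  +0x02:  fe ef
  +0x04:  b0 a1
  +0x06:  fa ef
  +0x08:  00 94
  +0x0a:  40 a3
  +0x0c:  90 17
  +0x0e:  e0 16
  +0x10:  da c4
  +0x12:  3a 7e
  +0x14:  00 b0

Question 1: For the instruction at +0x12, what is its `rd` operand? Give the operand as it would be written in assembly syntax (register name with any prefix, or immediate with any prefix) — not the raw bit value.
@+12  little-endian(3a 7e) = 0x7e3a
  top 4b → 0x7 → andi [RI]
  rd@[11:8]=0xe ⇒ u
  imm@[7:0]=0x3a ⇒ #58

u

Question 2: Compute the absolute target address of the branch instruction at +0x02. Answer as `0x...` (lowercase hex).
+0x02: fe ef ⇒ word 0xeffe (little)
  op=0xeffe>>12=0xe ⇒ b (J)
  [11:0] imm=4094 (s12→-2) = #-2
  target = base 0x463a + off 0x02 + 2 + imm -2 = 0x463c

0x463c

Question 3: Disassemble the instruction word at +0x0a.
off 0x0a: read 40 a3 as little → 0xa340
  top 4b → 0xa → bor [RR]
  rd: (w>>8)&0xf=0x3 → d
  rs: (w>>4)&0xf=0x4 → e

bor e, d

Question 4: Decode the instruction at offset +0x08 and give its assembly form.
off 0x08: read 00 94 as little → 0x9400
  top 4b → 0x9 → push [R]
  [11:8] rd=4 = e

push e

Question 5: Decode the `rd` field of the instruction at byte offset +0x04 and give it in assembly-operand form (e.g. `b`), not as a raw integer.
off 0x04: read b0 a1 as little → 0xa1b0
  op=0xa1b0>>12=0xa ⇒ bor (RR)
  rd: (w>>8)&0xf=0x1 → b
  rs: (w>>4)&0xf=0xb → z

b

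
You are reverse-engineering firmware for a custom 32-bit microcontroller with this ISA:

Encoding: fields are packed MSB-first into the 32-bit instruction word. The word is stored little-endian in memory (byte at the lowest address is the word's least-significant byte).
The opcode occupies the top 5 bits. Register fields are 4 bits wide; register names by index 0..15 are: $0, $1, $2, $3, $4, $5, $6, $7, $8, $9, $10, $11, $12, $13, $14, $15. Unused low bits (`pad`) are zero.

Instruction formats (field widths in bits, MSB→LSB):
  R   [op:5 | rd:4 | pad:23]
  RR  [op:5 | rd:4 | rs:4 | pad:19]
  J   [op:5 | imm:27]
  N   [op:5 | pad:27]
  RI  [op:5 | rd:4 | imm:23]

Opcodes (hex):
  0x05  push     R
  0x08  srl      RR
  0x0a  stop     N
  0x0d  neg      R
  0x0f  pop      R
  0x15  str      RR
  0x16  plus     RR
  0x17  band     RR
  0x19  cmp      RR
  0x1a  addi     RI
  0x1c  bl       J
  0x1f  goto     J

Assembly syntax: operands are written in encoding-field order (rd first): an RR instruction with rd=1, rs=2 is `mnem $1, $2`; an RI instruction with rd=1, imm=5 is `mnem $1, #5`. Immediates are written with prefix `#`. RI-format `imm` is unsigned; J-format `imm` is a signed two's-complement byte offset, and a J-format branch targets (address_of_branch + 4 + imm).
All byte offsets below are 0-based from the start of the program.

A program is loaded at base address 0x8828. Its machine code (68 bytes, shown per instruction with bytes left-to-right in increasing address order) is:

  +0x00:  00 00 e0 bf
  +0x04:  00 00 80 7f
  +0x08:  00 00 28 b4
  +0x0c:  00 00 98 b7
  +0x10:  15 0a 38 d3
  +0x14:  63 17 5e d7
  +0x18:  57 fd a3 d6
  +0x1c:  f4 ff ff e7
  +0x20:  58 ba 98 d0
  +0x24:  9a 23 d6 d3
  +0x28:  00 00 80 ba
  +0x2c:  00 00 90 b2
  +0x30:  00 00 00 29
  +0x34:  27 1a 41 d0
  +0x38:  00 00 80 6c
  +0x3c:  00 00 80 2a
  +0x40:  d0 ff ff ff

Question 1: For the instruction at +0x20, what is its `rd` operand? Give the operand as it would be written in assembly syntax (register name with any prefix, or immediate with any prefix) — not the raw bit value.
off 0x20: read 58 ba 98 d0 as little → 0xd098ba58
  top 5b → 0x1a → addi [RI]
  rd@[26:23]=0x1 ⇒ $1
  imm@[22:0]=0x18ba58 ⇒ #1620568

$1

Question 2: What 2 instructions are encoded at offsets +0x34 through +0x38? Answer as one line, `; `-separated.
[34] 27 1a 41 d0 → 0xd0411a27
  opcode bits[31:27]=0x1a: addi/RI
  rd: (w>>23)&0xf=0x0 → $0
  imm: (w>>0)&0x7fffff=0x411a27 → #4266535
[38] 00 00 80 6c → 0x6c800000
  opcode bits[31:27]=0xd: neg/R
  rd: (w>>23)&0xf=0x9 → $9

addi $0, #4266535; neg $9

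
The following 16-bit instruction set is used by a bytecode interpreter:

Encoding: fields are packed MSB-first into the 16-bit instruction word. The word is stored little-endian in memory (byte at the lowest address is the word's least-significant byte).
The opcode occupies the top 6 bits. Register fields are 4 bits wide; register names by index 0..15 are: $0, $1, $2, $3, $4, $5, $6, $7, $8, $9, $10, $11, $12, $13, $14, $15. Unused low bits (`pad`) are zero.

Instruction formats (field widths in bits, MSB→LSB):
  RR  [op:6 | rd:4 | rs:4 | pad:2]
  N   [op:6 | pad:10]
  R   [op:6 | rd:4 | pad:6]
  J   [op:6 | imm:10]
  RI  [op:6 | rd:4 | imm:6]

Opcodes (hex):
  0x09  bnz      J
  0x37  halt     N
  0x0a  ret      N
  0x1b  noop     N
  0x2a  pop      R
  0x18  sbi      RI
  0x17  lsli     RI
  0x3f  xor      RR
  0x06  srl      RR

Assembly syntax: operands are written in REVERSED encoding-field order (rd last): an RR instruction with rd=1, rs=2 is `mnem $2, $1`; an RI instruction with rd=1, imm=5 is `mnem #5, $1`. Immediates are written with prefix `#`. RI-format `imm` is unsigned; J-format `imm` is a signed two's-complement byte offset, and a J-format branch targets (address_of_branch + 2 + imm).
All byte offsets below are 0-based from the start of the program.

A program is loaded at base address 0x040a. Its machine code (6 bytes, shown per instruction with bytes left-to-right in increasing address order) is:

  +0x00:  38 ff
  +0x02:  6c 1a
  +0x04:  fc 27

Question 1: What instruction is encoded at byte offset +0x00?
+0x00: 38 ff ⇒ word 0xff38 (little)
  top 6b → 0x3f → xor [RR]
  rd: (w>>6)&0xf=0xc → $12
  rs: (w>>2)&0xf=0xe → $14

xor $14, $12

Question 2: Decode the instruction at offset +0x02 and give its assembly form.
@+02  little-endian(6c 1a) = 0x1a6c
  opcode bits[15:10]=0x6: srl/RR
  rd: (w>>6)&0xf=0x9 → $9
  rs: (w>>2)&0xf=0xb → $11

srl $11, $9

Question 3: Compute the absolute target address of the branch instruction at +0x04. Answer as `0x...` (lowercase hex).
0x040c

[04] fc 27 → 0x27fc
  opcode bits[15:10]=0x9: bnz/J
  imm@[9:0]=0x3fc (s10→-4) ⇒ #-4
  target = base 0x040a + off 0x04 + 2 + imm -4 = 0x040c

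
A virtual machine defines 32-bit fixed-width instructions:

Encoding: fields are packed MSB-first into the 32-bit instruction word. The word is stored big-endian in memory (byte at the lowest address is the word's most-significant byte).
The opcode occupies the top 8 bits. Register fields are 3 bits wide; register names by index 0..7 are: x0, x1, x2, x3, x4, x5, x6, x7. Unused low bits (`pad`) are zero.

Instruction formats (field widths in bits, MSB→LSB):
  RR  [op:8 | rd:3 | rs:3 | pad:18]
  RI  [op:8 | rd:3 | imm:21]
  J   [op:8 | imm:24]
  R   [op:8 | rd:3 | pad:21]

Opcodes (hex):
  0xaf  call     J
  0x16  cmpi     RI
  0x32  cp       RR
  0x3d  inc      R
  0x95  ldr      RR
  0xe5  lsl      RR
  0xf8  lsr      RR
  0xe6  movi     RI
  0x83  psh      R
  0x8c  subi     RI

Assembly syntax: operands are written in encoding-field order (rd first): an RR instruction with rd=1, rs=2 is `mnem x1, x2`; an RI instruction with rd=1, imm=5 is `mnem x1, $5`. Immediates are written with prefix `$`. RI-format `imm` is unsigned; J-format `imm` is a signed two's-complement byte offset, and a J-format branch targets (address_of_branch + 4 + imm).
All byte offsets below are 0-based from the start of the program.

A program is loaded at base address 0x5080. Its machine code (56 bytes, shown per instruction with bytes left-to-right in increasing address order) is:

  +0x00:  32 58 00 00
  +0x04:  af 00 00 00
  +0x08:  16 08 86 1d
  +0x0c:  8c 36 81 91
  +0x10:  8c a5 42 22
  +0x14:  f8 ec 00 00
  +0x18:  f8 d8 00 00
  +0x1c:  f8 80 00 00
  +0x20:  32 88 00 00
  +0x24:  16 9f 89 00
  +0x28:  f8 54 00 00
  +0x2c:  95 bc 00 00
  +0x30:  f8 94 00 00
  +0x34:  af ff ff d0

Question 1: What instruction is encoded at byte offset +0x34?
+0x34: af ff ff d0 ⇒ word 0xafffffd0 (big)
  top 8b → 0xaf → call [J]
  imm@[23:0]=0xffffd0 (s24→-48) ⇒ $-48

call $-48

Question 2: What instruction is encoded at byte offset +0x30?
lsr x4, x5

[30] f8 94 00 00 → 0xf8940000
  top 8b → 0xf8 → lsr [RR]
  rd: (w>>21)&0x7=0x4 → x4
  rs: (w>>18)&0x7=0x5 → x5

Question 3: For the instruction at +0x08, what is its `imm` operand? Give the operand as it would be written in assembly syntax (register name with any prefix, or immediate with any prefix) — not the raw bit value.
+0x08: 16 08 86 1d ⇒ word 0x1608861d (big)
  op=0x1608861d>>24=0x16 ⇒ cmpi (RI)
  rd@[23:21]=0x0 ⇒ x0
  imm@[20:0]=0x8861d ⇒ $558621

$558621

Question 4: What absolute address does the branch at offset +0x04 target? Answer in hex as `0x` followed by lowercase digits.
off 0x04: read af 00 00 00 as big → 0xaf000000
  opcode bits[31:24]=0xaf: call/J
  imm: (w>>0)&0xffffff=0x0 → $0
  target = base 0x5080 + off 0x04 + 4 + imm 0 = 0x5088

0x5088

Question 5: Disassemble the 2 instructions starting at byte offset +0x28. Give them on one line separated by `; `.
lsr x2, x5; ldr x5, x7

off 0x28: read f8 54 00 00 as big → 0xf8540000
  top 8b → 0xf8 → lsr [RR]
  rd@[23:21]=0x2 ⇒ x2
  rs@[20:18]=0x5 ⇒ x5
off 0x2c: read 95 bc 00 00 as big → 0x95bc0000
  top 8b → 0x95 → ldr [RR]
  rd@[23:21]=0x5 ⇒ x5
  rs@[20:18]=0x7 ⇒ x7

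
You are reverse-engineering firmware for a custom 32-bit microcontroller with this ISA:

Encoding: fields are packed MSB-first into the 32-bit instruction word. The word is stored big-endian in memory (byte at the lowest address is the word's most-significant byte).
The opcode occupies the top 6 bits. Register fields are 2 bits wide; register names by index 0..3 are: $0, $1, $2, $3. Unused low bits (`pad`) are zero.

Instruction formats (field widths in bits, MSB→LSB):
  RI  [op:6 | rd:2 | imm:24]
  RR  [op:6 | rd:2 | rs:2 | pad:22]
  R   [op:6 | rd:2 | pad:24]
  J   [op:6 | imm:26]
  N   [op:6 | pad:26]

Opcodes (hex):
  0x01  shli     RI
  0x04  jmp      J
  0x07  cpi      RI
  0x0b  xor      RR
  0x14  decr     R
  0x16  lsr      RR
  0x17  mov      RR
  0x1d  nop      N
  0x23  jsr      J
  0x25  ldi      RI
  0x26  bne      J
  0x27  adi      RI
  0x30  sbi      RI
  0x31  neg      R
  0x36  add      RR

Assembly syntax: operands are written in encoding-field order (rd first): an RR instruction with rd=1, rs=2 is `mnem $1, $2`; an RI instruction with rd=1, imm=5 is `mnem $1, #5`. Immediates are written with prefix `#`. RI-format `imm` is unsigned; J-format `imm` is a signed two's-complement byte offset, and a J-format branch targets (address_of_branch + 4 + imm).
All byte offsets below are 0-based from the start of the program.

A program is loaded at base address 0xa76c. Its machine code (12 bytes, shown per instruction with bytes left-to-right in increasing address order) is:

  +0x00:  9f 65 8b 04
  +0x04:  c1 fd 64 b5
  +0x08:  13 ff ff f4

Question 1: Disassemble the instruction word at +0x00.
adi $3, #6654724

[00] 9f 65 8b 04 → 0x9f658b04
  top 6b → 0x27 → adi [RI]
  [25:24] rd=3 = $3
  [23:0] imm=6654724 = #6654724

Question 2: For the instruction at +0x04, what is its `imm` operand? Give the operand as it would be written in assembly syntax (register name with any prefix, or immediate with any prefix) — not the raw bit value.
#16606389

@+04  big-endian(c1 fd 64 b5) = 0xc1fd64b5
  top 6b → 0x30 → sbi [RI]
  rd: (w>>24)&0x3=0x1 → $1
  imm: (w>>0)&0xffffff=0xfd64b5 → #16606389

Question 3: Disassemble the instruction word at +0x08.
[08] 13 ff ff f4 → 0x13fffff4
  op=0x13fffff4>>26=0x4 ⇒ jmp (J)
  [25:0] imm=67108852 (s26→-12) = #-12

jmp #-12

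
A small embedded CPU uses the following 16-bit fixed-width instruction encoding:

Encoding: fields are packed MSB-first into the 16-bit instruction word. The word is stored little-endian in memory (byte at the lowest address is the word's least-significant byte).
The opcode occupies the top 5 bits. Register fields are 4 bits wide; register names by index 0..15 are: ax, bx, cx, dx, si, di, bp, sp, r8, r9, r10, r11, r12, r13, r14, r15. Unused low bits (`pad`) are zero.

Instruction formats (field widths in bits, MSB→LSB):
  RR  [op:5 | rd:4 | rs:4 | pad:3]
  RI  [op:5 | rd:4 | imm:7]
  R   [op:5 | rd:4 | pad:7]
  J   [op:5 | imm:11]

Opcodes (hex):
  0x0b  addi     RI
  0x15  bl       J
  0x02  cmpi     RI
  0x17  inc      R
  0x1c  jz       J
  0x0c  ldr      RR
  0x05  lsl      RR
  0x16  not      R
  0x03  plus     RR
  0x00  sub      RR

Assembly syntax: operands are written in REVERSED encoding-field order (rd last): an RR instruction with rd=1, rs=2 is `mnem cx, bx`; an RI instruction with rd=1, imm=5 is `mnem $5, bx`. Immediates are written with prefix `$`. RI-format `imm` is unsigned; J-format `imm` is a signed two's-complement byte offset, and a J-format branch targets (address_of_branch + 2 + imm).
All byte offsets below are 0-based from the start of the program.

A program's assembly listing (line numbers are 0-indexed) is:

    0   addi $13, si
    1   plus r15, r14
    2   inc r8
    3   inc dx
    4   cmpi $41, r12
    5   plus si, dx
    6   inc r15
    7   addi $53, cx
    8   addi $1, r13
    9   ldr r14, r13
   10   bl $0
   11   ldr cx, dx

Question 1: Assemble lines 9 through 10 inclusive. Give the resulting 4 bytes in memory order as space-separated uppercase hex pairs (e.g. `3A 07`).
line 9 (ldr): pack op=0xc:5|rd=13:4|rs=14:4|pad=0:3 = 0x66f0; little→ f0 66
line 10 (bl): pack op=0x15:5|imm=0:11 = 0xa800; little→ 00 a8

F0 66 00 A8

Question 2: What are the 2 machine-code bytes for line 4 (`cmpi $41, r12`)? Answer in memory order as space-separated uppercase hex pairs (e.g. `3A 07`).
29 16

line 4 (cmpi): pack op=0x2:5|rd=12:4|imm=41:7 = 0x1629; little→ 29 16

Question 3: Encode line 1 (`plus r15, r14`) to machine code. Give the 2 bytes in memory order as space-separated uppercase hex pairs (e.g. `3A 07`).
line 1 (plus): pack op=0x3:5|rd=14:4|rs=15:4|pad=0:3 = 0x1f78; little→ 78 1f

78 1F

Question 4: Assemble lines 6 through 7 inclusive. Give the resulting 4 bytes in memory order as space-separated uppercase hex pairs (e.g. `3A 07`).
line 6 (inc): pack op=0x17:5|rd=15:4|pad=0:7 = 0xbf80; little→ 80 bf
line 7 (addi): pack op=0xb:5|rd=2:4|imm=53:7 = 0x5935; little→ 35 59

80 BF 35 59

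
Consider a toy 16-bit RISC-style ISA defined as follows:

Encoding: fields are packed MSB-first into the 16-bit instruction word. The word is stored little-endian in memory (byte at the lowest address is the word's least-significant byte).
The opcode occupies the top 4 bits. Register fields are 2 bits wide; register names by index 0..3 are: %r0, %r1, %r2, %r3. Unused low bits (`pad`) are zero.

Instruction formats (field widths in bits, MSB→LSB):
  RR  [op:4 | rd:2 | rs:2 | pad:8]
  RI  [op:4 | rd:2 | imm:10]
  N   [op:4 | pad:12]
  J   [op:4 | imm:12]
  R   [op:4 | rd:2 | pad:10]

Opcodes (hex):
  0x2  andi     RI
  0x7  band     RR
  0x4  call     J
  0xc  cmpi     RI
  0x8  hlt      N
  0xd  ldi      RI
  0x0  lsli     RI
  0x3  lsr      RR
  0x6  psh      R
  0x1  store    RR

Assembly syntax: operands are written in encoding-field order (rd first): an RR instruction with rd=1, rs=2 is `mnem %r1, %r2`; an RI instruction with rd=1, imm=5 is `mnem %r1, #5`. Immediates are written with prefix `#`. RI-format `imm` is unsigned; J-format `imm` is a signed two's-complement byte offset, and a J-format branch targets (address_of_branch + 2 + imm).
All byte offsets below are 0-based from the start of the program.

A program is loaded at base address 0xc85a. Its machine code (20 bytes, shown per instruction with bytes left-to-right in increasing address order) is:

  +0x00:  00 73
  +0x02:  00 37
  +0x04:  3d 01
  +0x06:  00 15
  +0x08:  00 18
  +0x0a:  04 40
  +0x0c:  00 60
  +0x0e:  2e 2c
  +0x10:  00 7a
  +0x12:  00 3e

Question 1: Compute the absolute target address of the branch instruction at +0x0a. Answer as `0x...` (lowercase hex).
off 0x0a: read 04 40 as little → 0x4004
  op=0x4004>>12=0x4 ⇒ call (J)
  [11:0] imm=4 = #4
  target = base 0xc85a + off 0x0a + 2 + imm 4 = 0xc86a

0xc86a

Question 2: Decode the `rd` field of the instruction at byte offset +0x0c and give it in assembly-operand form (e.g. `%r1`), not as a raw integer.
%r0

[0c] 00 60 → 0x6000
  op=0x6000>>12=0x6 ⇒ psh (R)
  rd: (w>>10)&0x3=0x0 → %r0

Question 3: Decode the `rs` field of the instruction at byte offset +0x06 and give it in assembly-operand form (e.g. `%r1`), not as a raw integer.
%r1

+0x06: 00 15 ⇒ word 0x1500 (little)
  top 4b → 0x1 → store [RR]
  [11:10] rd=1 = %r1
  [9:8] rs=1 = %r1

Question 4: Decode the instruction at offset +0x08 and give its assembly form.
store %r2, %r0

@+08  little-endian(00 18) = 0x1800
  op=0x1800>>12=0x1 ⇒ store (RR)
  rd: (w>>10)&0x3=0x2 → %r2
  rs: (w>>8)&0x3=0x0 → %r0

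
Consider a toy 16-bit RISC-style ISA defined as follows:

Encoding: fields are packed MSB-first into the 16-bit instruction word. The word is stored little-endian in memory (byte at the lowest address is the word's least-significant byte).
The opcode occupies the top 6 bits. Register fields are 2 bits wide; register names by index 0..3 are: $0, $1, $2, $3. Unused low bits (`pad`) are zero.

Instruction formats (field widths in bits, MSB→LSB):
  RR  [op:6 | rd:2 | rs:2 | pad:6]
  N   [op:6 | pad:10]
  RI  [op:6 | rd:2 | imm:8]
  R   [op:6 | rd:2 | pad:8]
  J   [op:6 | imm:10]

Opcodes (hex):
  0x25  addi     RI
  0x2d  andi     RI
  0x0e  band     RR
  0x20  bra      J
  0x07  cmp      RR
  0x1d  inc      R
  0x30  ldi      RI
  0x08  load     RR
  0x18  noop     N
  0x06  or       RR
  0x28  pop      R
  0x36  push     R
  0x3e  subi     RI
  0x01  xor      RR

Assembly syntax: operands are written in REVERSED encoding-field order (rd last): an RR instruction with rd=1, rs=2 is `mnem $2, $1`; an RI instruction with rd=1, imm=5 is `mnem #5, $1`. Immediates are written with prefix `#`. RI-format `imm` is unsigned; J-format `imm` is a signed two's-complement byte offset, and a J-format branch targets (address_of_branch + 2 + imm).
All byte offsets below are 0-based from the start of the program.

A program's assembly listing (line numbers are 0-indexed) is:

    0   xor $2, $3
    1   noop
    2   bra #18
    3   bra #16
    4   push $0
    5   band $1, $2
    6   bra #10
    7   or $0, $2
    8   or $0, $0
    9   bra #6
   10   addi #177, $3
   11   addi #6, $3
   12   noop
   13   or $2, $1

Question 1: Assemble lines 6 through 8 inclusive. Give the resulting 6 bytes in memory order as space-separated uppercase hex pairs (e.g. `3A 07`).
0A 80 00 1A 00 18

6. bra fields op=0x20:6|imm=10:10 → word 800ah → 0a 80
7. or fields op=0x6:6|rd=2:2|rs=0:2|pad=0:6 → word 1a00h → 00 1a
8. or fields op=0x6:6|rd=0:2|rs=0:2|pad=0:6 → word 1800h → 00 18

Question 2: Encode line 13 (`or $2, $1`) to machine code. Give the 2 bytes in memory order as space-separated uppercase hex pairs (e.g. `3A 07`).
13. or fields op=0x6:6|rd=1:2|rs=2:2|pad=0:6 → word 1980h → 80 19

80 19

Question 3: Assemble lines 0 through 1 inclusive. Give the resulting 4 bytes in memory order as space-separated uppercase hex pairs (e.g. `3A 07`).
80 07 00 60

0. xor fields op=0x1:6|rd=3:2|rs=2:2|pad=0:6 → word 0780h → 80 07
1. noop fields op=0x18:6|pad=0:10 → word 6000h → 00 60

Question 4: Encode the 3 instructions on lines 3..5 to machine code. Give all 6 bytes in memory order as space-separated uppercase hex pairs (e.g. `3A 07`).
L3: bra op=0x20:6|imm=16:10 ⇒ 0x8010 ⇒ little 10 80
L4: push op=0x36:6|rd=0:2|pad=0:8 ⇒ 0xd800 ⇒ little 00 d8
L5: band op=0xe:6|rd=2:2|rs=1:2|pad=0:6 ⇒ 0x3a40 ⇒ little 40 3a

10 80 00 D8 40 3A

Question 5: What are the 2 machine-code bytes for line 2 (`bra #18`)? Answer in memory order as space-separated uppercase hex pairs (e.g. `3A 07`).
12 80

line 2 (bra): pack op=0x20:6|imm=18:10 = 0x8012; little→ 12 80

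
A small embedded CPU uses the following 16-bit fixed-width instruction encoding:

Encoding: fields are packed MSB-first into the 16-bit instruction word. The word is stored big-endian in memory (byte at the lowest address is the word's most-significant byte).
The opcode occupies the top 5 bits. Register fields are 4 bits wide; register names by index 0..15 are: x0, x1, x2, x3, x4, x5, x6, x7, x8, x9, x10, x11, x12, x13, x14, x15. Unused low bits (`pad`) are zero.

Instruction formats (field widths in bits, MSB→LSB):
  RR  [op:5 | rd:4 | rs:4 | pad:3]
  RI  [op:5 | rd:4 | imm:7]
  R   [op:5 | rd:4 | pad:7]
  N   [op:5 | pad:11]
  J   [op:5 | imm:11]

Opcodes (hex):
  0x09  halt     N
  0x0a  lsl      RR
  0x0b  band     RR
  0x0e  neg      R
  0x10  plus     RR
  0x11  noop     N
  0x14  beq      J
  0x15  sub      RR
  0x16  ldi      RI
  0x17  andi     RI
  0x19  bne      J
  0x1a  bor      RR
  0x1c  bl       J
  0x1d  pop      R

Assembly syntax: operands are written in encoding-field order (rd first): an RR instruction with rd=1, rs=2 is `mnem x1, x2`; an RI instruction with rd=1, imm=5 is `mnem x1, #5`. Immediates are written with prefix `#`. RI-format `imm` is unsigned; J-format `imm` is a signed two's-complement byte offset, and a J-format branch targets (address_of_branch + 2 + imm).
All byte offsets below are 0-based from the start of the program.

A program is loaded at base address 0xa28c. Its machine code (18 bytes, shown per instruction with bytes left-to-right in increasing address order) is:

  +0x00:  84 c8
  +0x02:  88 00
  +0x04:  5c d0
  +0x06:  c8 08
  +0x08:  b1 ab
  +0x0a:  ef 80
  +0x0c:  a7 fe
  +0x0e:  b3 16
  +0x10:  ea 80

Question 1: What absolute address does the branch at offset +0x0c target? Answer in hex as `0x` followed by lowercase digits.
0xa298

+0x0c: a7 fe ⇒ word 0xa7fe (big)
  opcode bits[15:11]=0x14: beq/J
  imm: (w>>0)&0x7ff=0x7fe (s11→-2) → #-2
  target = base 0xa28c + off 0x0c + 2 + imm -2 = 0xa298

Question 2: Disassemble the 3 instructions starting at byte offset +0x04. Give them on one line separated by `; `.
band x9, x10; bne #8; ldi x3, #43

[04] 5c d0 → 0x5cd0
  op=0x5cd0>>11=0xb ⇒ band (RR)
  [10:7] rd=9 = x9
  [6:3] rs=10 = x10
[06] c8 08 → 0xc808
  op=0xc808>>11=0x19 ⇒ bne (J)
  [10:0] imm=8 = #8
[08] b1 ab → 0xb1ab
  op=0xb1ab>>11=0x16 ⇒ ldi (RI)
  [10:7] rd=3 = x3
  [6:0] imm=43 = #43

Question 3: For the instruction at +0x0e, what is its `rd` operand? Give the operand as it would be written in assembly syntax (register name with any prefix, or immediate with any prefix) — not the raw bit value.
x6

[0e] b3 16 → 0xb316
  op=0xb316>>11=0x16 ⇒ ldi (RI)
  rd@[10:7]=0x6 ⇒ x6
  imm@[6:0]=0x16 ⇒ #22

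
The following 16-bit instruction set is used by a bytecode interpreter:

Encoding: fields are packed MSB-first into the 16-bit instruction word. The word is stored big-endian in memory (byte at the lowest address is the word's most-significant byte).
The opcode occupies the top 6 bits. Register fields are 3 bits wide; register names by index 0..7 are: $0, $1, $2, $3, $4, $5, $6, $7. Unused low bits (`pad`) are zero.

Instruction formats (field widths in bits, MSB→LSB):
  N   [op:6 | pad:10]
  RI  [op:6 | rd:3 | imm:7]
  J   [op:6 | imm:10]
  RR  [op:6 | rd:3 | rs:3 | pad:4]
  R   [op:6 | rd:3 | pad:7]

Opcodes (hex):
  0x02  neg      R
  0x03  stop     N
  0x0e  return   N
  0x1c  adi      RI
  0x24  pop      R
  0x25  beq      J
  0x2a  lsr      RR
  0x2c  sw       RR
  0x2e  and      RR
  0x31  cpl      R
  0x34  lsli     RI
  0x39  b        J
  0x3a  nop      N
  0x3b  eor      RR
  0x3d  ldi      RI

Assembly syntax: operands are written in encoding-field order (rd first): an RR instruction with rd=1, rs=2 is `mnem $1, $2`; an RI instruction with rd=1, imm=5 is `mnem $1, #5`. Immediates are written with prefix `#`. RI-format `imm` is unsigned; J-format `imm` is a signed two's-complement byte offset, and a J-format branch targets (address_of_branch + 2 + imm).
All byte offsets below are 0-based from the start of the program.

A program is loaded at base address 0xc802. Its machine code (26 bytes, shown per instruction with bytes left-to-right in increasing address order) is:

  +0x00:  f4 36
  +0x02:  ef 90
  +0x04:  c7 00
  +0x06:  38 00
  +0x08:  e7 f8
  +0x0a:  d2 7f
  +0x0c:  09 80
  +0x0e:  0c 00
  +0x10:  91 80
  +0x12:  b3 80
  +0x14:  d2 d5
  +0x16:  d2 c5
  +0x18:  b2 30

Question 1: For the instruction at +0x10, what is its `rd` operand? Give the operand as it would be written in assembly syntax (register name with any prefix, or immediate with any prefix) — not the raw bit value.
$3

off 0x10: read 91 80 as big → 0x9180
  top 6b → 0x24 → pop [R]
  [9:7] rd=3 = $3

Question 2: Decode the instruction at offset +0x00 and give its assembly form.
[00] f4 36 → 0xf436
  op=0xf436>>10=0x3d ⇒ ldi (RI)
  rd@[9:7]=0x0 ⇒ $0
  imm@[6:0]=0x36 ⇒ #54

ldi $0, #54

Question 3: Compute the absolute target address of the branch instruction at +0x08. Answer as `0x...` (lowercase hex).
0xc804

+0x08: e7 f8 ⇒ word 0xe7f8 (big)
  op=0xe7f8>>10=0x39 ⇒ b (J)
  imm@[9:0]=0x3f8 (s10→-8) ⇒ #-8
  target = base 0xc802 + off 0x08 + 2 + imm -8 = 0xc804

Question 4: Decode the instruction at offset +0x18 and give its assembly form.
sw $4, $3

off 0x18: read b2 30 as big → 0xb230
  opcode bits[15:10]=0x2c: sw/RR
  rd@[9:7]=0x4 ⇒ $4
  rs@[6:4]=0x3 ⇒ $3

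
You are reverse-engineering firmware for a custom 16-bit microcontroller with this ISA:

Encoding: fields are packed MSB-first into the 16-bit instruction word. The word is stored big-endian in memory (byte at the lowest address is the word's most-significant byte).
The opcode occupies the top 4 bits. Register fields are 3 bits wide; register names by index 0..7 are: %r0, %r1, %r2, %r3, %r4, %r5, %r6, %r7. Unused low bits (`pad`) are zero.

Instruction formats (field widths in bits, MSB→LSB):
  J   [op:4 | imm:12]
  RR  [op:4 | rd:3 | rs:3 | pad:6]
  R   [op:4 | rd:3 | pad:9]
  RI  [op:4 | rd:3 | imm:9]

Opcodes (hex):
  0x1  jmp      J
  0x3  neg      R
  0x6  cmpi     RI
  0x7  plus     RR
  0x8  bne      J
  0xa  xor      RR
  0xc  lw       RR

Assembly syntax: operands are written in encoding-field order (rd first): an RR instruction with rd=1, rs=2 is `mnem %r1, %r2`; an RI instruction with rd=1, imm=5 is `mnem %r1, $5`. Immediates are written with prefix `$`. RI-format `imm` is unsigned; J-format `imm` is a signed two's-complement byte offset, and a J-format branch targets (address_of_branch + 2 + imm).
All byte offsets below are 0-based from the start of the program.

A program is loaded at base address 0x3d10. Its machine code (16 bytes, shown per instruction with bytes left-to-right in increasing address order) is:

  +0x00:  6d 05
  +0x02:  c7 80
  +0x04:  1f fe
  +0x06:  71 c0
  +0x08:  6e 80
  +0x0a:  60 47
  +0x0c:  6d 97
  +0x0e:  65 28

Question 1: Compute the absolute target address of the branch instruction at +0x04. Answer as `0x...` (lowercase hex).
0x3d14

[04] 1f fe → 0x1ffe
  op=0x1ffe>>12=0x1 ⇒ jmp (J)
  [11:0] imm=4094 (s12→-2) = $-2
  target = base 0x3d10 + off 0x04 + 2 + imm -2 = 0x3d14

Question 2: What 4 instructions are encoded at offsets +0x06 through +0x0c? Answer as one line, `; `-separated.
plus %r0, %r7; cmpi %r7, $128; cmpi %r0, $71; cmpi %r6, $407

+0x06: 71 c0 ⇒ word 0x71c0 (big)
  opcode bits[15:12]=0x7: plus/RR
  [11:9] rd=0 = %r0
  [8:6] rs=7 = %r7
+0x08: 6e 80 ⇒ word 0x6e80 (big)
  opcode bits[15:12]=0x6: cmpi/RI
  [11:9] rd=7 = %r7
  [8:0] imm=128 = $128
+0x0a: 60 47 ⇒ word 0x6047 (big)
  opcode bits[15:12]=0x6: cmpi/RI
  [11:9] rd=0 = %r0
  [8:0] imm=71 = $71
+0x0c: 6d 97 ⇒ word 0x6d97 (big)
  opcode bits[15:12]=0x6: cmpi/RI
  [11:9] rd=6 = %r6
  [8:0] imm=407 = $407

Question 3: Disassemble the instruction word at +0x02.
+0x02: c7 80 ⇒ word 0xc780 (big)
  op=0xc780>>12=0xc ⇒ lw (RR)
  rd: (w>>9)&0x7=0x3 → %r3
  rs: (w>>6)&0x7=0x6 → %r6

lw %r3, %r6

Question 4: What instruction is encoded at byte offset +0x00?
cmpi %r6, $261

[00] 6d 05 → 0x6d05
  op=0x6d05>>12=0x6 ⇒ cmpi (RI)
  [11:9] rd=6 = %r6
  [8:0] imm=261 = $261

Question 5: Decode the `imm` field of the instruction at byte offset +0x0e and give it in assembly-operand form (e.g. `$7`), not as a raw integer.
$296

@+0e  big-endian(65 28) = 0x6528
  top 4b → 0x6 → cmpi [RI]
  rd: (w>>9)&0x7=0x2 → %r2
  imm: (w>>0)&0x1ff=0x128 → $296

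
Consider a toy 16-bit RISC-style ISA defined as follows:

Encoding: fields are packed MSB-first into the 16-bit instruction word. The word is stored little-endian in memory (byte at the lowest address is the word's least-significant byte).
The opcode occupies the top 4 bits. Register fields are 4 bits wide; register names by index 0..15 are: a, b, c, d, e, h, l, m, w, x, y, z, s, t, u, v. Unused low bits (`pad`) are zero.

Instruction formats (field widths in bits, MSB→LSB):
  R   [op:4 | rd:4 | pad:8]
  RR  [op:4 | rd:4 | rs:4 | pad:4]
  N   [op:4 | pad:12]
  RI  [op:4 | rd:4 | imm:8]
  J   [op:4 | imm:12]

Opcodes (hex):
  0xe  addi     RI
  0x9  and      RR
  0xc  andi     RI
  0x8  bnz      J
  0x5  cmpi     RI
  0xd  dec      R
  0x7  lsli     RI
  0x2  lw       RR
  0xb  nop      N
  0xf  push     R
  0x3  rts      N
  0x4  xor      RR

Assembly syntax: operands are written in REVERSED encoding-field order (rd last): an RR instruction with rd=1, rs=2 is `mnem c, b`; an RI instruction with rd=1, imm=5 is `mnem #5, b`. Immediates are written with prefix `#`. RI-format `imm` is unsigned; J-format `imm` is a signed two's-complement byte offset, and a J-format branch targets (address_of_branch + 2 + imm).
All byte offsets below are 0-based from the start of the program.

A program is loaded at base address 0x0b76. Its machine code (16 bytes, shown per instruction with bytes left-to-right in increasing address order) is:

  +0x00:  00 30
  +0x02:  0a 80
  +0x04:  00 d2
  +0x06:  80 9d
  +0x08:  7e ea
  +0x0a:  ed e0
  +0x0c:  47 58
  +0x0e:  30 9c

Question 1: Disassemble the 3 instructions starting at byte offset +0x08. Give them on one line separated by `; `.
[08] 7e ea → 0xea7e
  top 4b → 0xe → addi [RI]
  rd: (w>>8)&0xf=0xa → y
  imm: (w>>0)&0xff=0x7e → #126
[0a] ed e0 → 0xe0ed
  top 4b → 0xe → addi [RI]
  rd: (w>>8)&0xf=0x0 → a
  imm: (w>>0)&0xff=0xed → #237
[0c] 47 58 → 0x5847
  top 4b → 0x5 → cmpi [RI]
  rd: (w>>8)&0xf=0x8 → w
  imm: (w>>0)&0xff=0x47 → #71

addi #126, y; addi #237, a; cmpi #71, w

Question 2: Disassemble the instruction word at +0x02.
+0x02: 0a 80 ⇒ word 0x800a (little)
  top 4b → 0x8 → bnz [J]
  imm@[11:0]=0xa ⇒ #10

bnz #10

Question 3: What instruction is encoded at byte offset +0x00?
[00] 00 30 → 0x3000
  top 4b → 0x3 → rts [N]

rts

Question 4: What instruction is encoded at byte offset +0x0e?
and d, s

+0x0e: 30 9c ⇒ word 0x9c30 (little)
  opcode bits[15:12]=0x9: and/RR
  rd@[11:8]=0xc ⇒ s
  rs@[7:4]=0x3 ⇒ d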